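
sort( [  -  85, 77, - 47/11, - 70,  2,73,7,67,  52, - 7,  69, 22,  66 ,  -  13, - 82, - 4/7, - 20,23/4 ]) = [ - 85, - 82, - 70, - 20, - 13 , - 7, - 47/11, - 4/7, 2,23/4 , 7,22, 52 , 66,67 , 69,73,77]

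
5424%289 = 222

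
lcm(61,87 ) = 5307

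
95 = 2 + 93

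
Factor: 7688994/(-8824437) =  - 2562998/2941479 = -2^1  *  3^ ( -2) *643^1 * 1993^1 * 326831^( - 1 )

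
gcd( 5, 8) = 1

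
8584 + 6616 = 15200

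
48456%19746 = 8964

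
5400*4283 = 23128200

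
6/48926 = 3/24463 = 0.00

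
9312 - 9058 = 254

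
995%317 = 44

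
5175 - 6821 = - 1646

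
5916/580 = 10 +1/5 = 10.20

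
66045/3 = 22015 = 22015.00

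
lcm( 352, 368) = 8096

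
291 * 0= 0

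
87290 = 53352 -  - 33938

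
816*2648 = 2160768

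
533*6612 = 3524196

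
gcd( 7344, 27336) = 408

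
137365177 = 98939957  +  38425220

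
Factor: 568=2^3*71^1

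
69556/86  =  808 + 34/43   =  808.79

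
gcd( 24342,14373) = 3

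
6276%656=372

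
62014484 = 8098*7658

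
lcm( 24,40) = 120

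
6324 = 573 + 5751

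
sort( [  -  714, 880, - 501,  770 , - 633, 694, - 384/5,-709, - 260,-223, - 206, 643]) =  [ - 714, - 709, - 633,- 501, - 260, - 223,  -  206, - 384/5, 643 , 694, 770,880 ] 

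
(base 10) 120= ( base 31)3r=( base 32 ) 3O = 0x78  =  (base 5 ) 440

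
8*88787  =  710296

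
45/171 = 5/19 = 0.26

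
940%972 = 940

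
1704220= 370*4606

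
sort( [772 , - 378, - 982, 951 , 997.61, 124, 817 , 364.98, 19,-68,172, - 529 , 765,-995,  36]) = [ - 995  , - 982,-529, - 378,-68 , 19,36,124, 172, 364.98, 765 , 772,817, 951, 997.61 ]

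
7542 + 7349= 14891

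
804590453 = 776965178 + 27625275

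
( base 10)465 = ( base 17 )1a6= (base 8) 721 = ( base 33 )e3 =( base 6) 2053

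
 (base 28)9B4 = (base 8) 16310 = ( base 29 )8m2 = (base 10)7368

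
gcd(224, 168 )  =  56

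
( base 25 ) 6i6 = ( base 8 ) 10156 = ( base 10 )4206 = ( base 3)12202210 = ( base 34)3lo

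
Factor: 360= 2^3*3^2*5^1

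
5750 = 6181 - 431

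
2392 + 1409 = 3801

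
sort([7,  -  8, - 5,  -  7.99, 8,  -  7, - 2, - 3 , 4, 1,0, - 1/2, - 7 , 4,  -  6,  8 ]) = [ - 8,  -  7.99,- 7, -7, - 6, - 5, - 3,-2, - 1/2,0, 1, 4,4 , 7, 8, 8 ]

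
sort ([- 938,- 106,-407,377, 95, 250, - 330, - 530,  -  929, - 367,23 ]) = [ - 938, -929,  -  530, - 407, - 367,- 330,- 106, 23,95, 250, 377]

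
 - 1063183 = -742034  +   - 321149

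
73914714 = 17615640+56299074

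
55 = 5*11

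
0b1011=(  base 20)B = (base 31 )b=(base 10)11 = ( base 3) 102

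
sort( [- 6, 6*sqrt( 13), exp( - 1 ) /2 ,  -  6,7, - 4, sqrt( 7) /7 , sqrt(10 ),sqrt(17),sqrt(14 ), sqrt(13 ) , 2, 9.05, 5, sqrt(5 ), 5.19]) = [ -6, - 6, - 4, exp( - 1)/2, sqrt( 7) /7,2,sqrt(5), sqrt ( 10), sqrt(13 ), sqrt ( 14),sqrt(17 ),5, 5.19 , 7 , 9.05, 6*sqrt ( 13) ] 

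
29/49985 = 29/49985 = 0.00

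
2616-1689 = 927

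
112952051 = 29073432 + 83878619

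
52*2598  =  135096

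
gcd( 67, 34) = 1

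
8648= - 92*( - 94 )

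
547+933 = 1480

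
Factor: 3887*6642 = 2^1*3^4 * 13^2*23^1*41^1 = 25817454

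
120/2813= 120/2813 =0.04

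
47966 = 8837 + 39129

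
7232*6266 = 45315712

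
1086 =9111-8025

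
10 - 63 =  - 53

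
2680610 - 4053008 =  - 1372398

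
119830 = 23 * 5210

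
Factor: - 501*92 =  - 46092 = -2^2*3^1*23^1*167^1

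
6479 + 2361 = 8840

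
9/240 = 3/80 = 0.04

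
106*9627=1020462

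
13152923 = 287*45829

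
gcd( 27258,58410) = 3894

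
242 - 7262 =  - 7020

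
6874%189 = 70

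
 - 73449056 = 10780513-84229569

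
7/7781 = 7/7781=0.00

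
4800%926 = 170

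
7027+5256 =12283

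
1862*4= 7448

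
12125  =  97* 125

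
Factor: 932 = 2^2*233^1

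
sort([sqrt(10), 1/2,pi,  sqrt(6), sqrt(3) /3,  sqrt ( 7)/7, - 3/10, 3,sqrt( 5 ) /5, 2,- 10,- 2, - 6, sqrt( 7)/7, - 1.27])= [-10, - 6, - 2, - 1.27, - 3/10, sqrt( 7)/7, sqrt( 7 ) /7, sqrt( 5)/5, 1/2 , sqrt( 3)/3,2, sqrt ( 6),  3, pi,sqrt( 10 )]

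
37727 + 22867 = 60594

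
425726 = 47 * 9058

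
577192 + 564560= 1141752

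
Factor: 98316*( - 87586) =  - 2^3*3^2*2731^1*43793^1 =- 8611105176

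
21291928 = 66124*322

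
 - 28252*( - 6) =169512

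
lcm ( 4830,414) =14490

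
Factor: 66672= 2^4*3^2*463^1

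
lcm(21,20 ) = 420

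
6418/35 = 183  +  13/35 = 183.37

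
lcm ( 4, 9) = 36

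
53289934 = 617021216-563731282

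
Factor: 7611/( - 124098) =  - 59/962 = - 2^( - 1)* 13^(-1)*37^(- 1)*59^1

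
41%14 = 13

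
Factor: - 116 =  - 2^2*29^1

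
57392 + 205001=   262393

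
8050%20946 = 8050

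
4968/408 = 207/17 = 12.18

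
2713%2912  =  2713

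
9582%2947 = 741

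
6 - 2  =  4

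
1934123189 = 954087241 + 980035948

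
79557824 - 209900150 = - 130342326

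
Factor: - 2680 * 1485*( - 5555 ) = 22107789000 = 2^3 * 3^3 * 5^3* 11^2*67^1*101^1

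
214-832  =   - 618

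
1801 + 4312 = 6113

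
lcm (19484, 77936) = 77936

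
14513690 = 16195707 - 1682017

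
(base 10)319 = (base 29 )B0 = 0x13f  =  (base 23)dk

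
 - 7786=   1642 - 9428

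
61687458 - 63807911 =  - 2120453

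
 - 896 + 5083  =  4187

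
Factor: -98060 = -2^2 * 5^1*4903^1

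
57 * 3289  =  187473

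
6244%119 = 56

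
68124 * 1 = 68124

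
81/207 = 9/23 = 0.39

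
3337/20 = 166 + 17/20 = 166.85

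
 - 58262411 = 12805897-71068308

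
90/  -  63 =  - 10/7 = - 1.43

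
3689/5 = 3689/5= 737.80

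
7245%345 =0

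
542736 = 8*67842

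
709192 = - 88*( - 8059 )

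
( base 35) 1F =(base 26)1O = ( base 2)110010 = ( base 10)50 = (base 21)28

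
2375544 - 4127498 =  - 1751954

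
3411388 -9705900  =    -  6294512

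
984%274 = 162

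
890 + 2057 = 2947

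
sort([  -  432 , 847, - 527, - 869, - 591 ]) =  [ - 869, - 591 , - 527,-432,847] 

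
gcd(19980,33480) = 540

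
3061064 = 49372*62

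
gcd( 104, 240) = 8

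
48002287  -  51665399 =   -  3663112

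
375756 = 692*543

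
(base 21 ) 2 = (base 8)2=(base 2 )10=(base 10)2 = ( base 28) 2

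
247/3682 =247/3682 = 0.07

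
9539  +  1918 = 11457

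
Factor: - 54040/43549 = -2^3*5^1*7^1*11^ ( - 1)* 37^(-1)*107^( - 1)*193^1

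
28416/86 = 14208/43 = 330.42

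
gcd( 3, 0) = 3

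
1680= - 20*(-84) 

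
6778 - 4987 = 1791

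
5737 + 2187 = 7924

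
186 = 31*6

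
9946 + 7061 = 17007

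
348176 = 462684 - 114508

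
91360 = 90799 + 561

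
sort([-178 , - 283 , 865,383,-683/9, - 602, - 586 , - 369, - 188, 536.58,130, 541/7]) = [  -  602,-586, - 369, -283 , - 188,-178, - 683/9,541/7,130, 383,536.58, 865]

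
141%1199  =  141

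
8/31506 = 4/15753 = 0.00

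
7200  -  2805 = 4395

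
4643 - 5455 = -812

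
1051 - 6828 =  - 5777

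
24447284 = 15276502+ 9170782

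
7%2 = 1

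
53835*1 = 53835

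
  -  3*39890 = -119670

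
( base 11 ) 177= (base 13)12A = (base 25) 85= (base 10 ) 205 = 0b11001101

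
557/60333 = 557/60333 = 0.01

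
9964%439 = 306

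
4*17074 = 68296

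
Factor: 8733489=3^1  *  2911163^1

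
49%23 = 3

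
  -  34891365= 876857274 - 911748639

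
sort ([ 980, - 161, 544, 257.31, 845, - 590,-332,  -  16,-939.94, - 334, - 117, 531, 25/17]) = [ - 939.94,-590, - 334,  -  332  , - 161,-117, - 16 , 25/17,257.31, 531, 544, 845, 980]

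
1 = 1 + 0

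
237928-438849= - 200921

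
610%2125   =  610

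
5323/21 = 5323/21 = 253.48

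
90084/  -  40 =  - 22521/10=- 2252.10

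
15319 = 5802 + 9517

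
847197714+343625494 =1190823208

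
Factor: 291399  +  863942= 11^1*105031^1 = 1155341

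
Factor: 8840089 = 47^1* 127^1*1481^1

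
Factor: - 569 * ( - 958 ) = 545102 = 2^1 * 479^1 * 569^1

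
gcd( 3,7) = 1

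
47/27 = 47/27 = 1.74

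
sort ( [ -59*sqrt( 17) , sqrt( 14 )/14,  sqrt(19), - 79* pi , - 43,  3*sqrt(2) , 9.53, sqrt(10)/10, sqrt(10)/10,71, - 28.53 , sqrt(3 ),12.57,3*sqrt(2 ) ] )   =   [ - 79*pi , - 59  *  sqrt(17), -43, - 28.53,sqrt(14)/14,sqrt(10)/10 , sqrt(10)/10, sqrt( 3),  3*sqrt(2 ),3 *sqrt(2), sqrt(19), 9.53,12.57,71 ] 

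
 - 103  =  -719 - -616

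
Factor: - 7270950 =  - 2^1*3^1*5^2*48473^1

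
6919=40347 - 33428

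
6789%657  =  219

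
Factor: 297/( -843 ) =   -  99/281 = - 3^2*11^1*281^( - 1)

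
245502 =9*27278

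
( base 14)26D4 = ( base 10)6850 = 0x1AC2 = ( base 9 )10351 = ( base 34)5vg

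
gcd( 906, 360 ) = 6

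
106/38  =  53/19  =  2.79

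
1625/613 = 1625/613 = 2.65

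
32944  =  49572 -16628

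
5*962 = 4810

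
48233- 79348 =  - 31115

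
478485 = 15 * 31899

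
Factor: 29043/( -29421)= - 461^1*467^ (  -  1 ) =- 461/467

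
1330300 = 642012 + 688288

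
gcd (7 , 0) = 7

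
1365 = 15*91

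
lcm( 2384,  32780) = 131120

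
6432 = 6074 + 358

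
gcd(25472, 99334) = 2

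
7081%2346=43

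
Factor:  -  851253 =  - 3^1*13^2*23^1*73^1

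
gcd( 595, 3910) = 85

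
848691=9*94299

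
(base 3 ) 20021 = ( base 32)59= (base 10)169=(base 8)251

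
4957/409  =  12  +  49/409 = 12.12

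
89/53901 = 89/53901 = 0.00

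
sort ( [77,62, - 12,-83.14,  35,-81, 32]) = [-83.14,-81,-12, 32,35,62, 77 ]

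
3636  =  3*1212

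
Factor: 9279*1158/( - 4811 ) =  - 2^1*3^3*17^ (-1)*193^1*283^( - 1 )*1031^1=- 10745082/4811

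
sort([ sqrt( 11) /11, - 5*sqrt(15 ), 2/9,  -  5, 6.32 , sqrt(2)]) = [ - 5*sqrt (15), - 5 , 2/9,sqrt(11) /11 , sqrt( 2),  6.32 ] 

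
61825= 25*2473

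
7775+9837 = 17612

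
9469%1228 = 873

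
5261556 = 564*9329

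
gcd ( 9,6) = 3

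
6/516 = 1/86 = 0.01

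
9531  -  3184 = 6347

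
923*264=243672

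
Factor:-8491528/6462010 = - 4245764/3231005=- 2^2*5^( - 1) * 41^ ( - 1 ) * 15761^(-1) * 1061441^1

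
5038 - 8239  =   - 3201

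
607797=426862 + 180935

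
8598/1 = 8598= 8598.00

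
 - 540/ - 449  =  540/449 = 1.20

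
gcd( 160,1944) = 8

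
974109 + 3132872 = 4106981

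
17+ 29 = 46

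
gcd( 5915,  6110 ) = 65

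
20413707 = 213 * 95839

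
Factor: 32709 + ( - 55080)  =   - 22371 = -3^1*7457^1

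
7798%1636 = 1254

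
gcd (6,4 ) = 2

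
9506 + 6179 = 15685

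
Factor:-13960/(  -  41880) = 1/3 = 3^( - 1 ) 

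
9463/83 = 114 + 1/83=114.01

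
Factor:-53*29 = -29^1*53^1 = - 1537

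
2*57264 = 114528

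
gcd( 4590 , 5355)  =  765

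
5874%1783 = 525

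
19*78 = 1482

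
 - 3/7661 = -1 + 7658/7661 =-  0.00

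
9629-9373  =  256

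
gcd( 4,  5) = 1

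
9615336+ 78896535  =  88511871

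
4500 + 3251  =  7751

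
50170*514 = 25787380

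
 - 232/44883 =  - 232/44883 = -  0.01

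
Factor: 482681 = 17^1 * 28393^1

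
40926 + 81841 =122767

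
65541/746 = 65541/746=   87.86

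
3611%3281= 330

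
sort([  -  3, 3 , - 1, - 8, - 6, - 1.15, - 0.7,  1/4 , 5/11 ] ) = [ - 8 , -6, - 3, - 1.15, - 1, - 0.7,1/4, 5/11, 3]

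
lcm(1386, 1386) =1386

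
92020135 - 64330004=27690131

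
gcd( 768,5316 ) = 12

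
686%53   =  50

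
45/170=9/34 = 0.26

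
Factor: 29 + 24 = 53 = 53^1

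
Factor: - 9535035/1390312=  - 2^( - 3)*3^1*5^1*7^( - 1 )*11^( - 1) *37^( - 1)*43^1*61^(-1 )*14783^1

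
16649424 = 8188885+8460539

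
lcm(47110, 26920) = 188440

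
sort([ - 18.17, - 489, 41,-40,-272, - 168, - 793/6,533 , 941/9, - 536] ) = [ - 536, -489,-272, - 168, - 793/6, - 40, -18.17 , 41, 941/9, 533 ]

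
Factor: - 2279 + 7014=4735 = 5^1*947^1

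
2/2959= 2/2959 =0.00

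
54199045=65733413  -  11534368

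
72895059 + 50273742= 123168801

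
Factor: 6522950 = 2^1*5^2*7^1 * 18637^1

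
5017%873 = 652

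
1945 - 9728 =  - 7783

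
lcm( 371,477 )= 3339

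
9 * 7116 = 64044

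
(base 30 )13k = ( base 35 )SU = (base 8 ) 1762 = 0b1111110010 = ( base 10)1010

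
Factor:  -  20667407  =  -787^1 * 26261^1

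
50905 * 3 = 152715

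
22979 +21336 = 44315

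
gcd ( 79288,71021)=1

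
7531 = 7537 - 6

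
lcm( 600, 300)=600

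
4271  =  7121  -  2850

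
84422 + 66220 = 150642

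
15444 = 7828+7616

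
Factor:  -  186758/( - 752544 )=2^( - 4 ) *3^( - 3)*11^1*67^( - 1 ) * 653^1 = 7183/28944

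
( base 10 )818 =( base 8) 1462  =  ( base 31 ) QC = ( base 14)426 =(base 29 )S6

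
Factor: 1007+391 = 2^1  *3^1 * 233^1=   1398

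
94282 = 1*94282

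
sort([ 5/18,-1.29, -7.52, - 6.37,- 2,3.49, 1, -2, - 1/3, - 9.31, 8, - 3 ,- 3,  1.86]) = [ - 9.31, - 7.52, - 6.37, - 3,-3, - 2,-2, - 1.29,- 1/3, 5/18,1, 1.86, 3.49, 8]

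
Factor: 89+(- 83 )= 6 = 2^1*3^1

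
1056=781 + 275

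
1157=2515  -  1358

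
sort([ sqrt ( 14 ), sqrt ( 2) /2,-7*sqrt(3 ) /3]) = [ - 7 * sqrt(3 )/3,  sqrt (2 )/2, sqrt( 14)] 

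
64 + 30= 94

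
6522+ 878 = 7400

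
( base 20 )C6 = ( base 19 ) ci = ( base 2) 11110110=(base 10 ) 246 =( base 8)366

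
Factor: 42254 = 2^1*37^1*571^1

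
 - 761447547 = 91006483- 852454030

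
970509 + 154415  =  1124924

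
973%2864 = 973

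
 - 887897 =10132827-11020724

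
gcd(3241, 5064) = 1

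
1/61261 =1/61261 =0.00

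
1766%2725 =1766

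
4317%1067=49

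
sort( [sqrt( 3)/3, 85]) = [sqrt( 3)/3, 85 ]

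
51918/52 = 998 + 11/26= 998.42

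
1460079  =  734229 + 725850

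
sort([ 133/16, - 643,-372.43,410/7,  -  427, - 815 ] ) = [ - 815,-643, - 427,  -  372.43,133/16,410/7 ]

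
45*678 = 30510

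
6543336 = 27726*236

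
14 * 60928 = 852992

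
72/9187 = 72/9187= 0.01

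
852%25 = 2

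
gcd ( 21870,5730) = 30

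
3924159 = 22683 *173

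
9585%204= 201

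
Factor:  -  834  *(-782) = 652188 = 2^2*3^1*17^1*23^1*139^1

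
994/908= 497/454 = 1.09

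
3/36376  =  3/36376 = 0.00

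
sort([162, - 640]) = [ -640 , 162]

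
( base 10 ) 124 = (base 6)324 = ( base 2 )1111100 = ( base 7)235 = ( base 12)A4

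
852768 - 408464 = 444304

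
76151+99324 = 175475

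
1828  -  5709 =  - 3881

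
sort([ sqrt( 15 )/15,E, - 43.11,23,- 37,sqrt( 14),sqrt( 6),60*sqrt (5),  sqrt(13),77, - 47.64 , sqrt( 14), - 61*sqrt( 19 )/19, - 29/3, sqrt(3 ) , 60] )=[ - 47.64,-43.11,-37, - 61*sqrt(19) /19,  -  29/3,sqrt( 15)/15, sqrt( 3 ),sqrt(6 ),E,sqrt(13) , sqrt( 14 ) , sqrt (14),23,60,77,60*sqrt(5 )]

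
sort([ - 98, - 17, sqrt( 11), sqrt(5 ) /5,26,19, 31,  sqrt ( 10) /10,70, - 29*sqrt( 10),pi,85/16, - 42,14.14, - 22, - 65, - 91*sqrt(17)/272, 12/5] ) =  [ - 98, - 29 * sqrt( 10 ) , - 65, - 42, - 22,  -  17,-91*sqrt(17)/272,sqrt( 10)/10,sqrt ( 5)/5 , 12/5,pi, sqrt ( 11 ) , 85/16, 14.14,19,26,31,70]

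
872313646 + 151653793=1023967439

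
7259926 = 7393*982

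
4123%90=73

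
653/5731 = 653/5731 = 0.11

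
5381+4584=9965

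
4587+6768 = 11355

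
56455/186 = 56455/186 =303.52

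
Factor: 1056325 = 5^2*29^1*31^1*47^1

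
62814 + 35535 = 98349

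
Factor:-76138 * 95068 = -2^3*23767^1*38069^1 = - 7238287384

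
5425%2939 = 2486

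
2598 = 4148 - 1550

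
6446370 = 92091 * 70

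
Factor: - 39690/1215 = - 2^1 * 3^( - 1)*7^2 = - 98/3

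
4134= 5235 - 1101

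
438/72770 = 219/36385 = 0.01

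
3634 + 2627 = 6261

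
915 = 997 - 82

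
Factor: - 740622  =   - 2^1*3^1 * 17^1*53^1 * 137^1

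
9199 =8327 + 872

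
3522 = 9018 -5496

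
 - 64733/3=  - 64733/3 = -21577.67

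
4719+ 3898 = 8617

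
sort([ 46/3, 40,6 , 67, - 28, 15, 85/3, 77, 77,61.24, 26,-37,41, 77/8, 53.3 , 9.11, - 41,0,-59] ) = [ - 59, - 41, - 37, - 28, 0, 6 , 9.11,77/8, 15, 46/3,26,85/3, 40,41,53.3, 61.24,67, 77,  77] 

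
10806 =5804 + 5002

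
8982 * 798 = 7167636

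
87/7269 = 29/2423 = 0.01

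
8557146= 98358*87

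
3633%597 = 51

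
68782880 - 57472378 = 11310502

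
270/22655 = 54/4531 = 0.01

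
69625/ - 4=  - 17407 + 3/4 = -  17406.25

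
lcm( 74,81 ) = 5994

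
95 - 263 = -168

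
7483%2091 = 1210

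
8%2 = 0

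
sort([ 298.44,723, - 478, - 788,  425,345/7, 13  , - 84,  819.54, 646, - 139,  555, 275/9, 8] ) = [ - 788, -478, - 139 ,-84,8,  13,275/9, 345/7,298.44,425,  555 , 646, 723,819.54]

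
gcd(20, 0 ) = 20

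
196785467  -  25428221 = 171357246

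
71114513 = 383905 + 70730608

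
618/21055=618/21055 = 0.03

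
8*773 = 6184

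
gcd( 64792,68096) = 56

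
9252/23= 402 + 6/23= 402.26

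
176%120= 56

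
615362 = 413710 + 201652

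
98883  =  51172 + 47711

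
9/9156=3/3052=0.00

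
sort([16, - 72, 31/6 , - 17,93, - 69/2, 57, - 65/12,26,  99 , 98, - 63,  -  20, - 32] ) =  [ - 72, - 63, - 69/2, - 32, - 20, - 17, - 65/12, 31/6, 16, 26,57, 93, 98,99]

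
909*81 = 73629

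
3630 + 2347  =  5977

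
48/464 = 3/29 = 0.10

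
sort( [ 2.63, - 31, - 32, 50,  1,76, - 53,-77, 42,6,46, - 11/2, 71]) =[ - 77, - 53, - 32, - 31, - 11/2,1, 2.63,  6,42,  46,  50 , 71,76]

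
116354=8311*14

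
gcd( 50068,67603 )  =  1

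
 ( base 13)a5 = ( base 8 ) 207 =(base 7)252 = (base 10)135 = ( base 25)5A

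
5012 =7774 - 2762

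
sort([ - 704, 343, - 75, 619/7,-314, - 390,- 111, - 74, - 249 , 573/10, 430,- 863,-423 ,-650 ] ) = [-863, - 704,  -  650,-423 ,-390,- 314,-249, - 111,-75,-74, 573/10, 619/7, 343 , 430] 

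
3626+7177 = 10803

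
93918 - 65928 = 27990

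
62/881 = 62/881 = 0.07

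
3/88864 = 3/88864 = 0.00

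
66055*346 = 22855030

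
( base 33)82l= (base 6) 104423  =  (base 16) 225f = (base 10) 8799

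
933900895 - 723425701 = 210475194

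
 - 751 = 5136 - 5887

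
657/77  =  8 + 41/77 =8.53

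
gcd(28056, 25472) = 8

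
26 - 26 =0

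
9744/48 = 203 = 203.00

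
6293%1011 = 227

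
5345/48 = 111 + 17/48=111.35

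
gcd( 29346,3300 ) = 6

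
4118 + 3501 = 7619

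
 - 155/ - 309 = 155/309 = 0.50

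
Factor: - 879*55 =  - 3^1*5^1*11^1*293^1 = -48345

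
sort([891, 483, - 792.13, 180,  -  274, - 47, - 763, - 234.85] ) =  [ - 792.13, - 763  , - 274, - 234.85, - 47 , 180, 483,  891]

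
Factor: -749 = -7^1*107^1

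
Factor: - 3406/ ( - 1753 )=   2^1*13^1*131^1 * 1753^ (  -  1) 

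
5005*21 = 105105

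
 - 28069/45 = - 624 + 11/45 = - 623.76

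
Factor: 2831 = 19^1*149^1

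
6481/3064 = 6481/3064 =2.12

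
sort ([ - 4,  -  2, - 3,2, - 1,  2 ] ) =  [ - 4, - 3, - 2, - 1, 2, 2]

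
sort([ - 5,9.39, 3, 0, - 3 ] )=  [ - 5, - 3,  0 , 3, 9.39 ] 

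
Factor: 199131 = 3^1*66377^1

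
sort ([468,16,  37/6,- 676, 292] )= [-676,37/6,16,292, 468] 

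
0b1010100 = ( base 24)3c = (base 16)54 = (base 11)77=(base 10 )84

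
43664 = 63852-20188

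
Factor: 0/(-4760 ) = 0^1 = 0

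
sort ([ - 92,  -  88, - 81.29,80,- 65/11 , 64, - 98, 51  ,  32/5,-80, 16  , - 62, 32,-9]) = [ - 98, - 92, - 88 , - 81.29, - 80,-62, - 9, - 65/11,32/5,16 , 32,51 , 64, 80 ]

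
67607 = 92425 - 24818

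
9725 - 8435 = 1290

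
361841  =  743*487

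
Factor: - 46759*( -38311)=7^1*13^1*19^1 *23^1*107^1*421^1 =1791384049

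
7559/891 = 7559/891 = 8.48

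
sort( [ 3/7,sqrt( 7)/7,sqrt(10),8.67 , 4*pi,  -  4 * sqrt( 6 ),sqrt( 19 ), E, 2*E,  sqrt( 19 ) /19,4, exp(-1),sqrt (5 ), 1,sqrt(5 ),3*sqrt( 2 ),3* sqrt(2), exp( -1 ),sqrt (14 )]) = [ - 4*sqrt(6 ),sqrt (19)/19,exp( - 1 ), exp( - 1),  sqrt( 7) /7,3/7,1, sqrt( 5 ), sqrt(5),  E,sqrt(10), sqrt(14 ),4,3*sqrt(2 ), 3*sqrt( 2), sqrt (19 ), 2 * E, 8.67, 4* pi ] 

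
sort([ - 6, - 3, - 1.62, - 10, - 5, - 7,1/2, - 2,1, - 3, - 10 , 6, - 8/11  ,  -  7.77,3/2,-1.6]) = [ -10,  -  10, - 7.77 , - 7, - 6, - 5, - 3, - 3, - 2, - 1.62, - 1.6, - 8/11,1/2,1,3/2 , 6 ] 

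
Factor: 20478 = 2^1*3^1* 3413^1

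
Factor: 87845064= 2^3*3^1*3660211^1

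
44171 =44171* 1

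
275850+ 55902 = 331752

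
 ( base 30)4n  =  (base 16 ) 8F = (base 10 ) 143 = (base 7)263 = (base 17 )87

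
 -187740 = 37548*(-5 ) 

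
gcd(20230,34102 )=578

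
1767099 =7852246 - 6085147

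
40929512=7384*5543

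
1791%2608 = 1791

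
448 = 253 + 195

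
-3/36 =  - 1/12= - 0.08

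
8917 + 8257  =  17174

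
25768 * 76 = 1958368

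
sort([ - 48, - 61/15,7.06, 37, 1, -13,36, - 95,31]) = [ - 95, - 48,-13, - 61/15,  1 , 7.06 , 31,36,37 ] 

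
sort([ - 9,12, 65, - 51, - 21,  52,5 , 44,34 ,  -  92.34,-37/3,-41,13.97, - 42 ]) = [ - 92.34,-51, - 42, -41, - 21,-37/3, - 9, 5 , 12,13.97,34, 44,52, 65] 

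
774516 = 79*9804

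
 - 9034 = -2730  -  6304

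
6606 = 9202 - 2596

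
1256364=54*23266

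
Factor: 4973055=3^1*5^1*331537^1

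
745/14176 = 745/14176=0.05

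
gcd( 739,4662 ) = 1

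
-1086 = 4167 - 5253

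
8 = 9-1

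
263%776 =263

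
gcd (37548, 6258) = 6258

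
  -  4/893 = -1 + 889/893 =- 0.00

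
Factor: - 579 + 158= - 421= - 421^1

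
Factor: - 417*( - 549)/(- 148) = -2^( - 2 )*3^3*37^( - 1 )*61^1*139^1=-228933/148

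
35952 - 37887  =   - 1935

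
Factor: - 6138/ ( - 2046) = 3 = 3^1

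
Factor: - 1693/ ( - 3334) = 2^( - 1)*1667^( -1 )*1693^1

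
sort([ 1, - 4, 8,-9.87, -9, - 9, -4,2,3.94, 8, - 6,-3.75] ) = [ - 9.87, - 9,  -  9 ,  -  6,-4,-4, - 3.75,1,2,  3.94,8,8 ]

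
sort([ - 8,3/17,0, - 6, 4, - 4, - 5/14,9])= [ - 8,- 6, - 4, - 5/14, 0, 3/17, 4, 9]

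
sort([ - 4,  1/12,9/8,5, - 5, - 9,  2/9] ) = [ - 9,-5, - 4, 1/12,2/9,9/8,5 ]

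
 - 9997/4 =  - 2500 + 3/4 = - 2499.25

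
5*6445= 32225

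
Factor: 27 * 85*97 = 222615 = 3^3*5^1* 17^1 * 97^1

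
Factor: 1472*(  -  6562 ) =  - 2^7*17^1*23^1*193^1= -9659264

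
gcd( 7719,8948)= 1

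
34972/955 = 34972/955 = 36.62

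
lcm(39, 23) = 897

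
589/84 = 7 +1/84=7.01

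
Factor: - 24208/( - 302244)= 2^2* 3^( - 1)*17^1*283^( - 1)=68/849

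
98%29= 11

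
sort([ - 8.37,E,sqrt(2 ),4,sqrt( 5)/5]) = [ - 8.37, sqrt ( 5)/5, sqrt ( 2 ), E, 4]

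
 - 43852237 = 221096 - 44073333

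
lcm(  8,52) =104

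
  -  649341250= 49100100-698441350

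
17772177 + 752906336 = 770678513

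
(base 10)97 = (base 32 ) 31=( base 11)89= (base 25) 3m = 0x61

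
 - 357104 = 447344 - 804448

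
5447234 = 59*92326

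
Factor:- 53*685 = - 5^1 * 53^1*137^1 =- 36305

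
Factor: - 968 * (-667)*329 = 2^3 * 7^1* 11^2 * 23^1 * 29^1 * 47^1=212420824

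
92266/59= 92266/59 = 1563.83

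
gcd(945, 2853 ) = 9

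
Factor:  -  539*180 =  - 97020 = - 2^2 * 3^2 * 5^1 * 7^2 * 11^1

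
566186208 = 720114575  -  153928367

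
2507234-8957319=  - 6450085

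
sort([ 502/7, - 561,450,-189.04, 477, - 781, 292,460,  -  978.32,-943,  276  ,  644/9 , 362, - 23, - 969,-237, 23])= [-978.32, - 969, - 943, - 781, - 561, - 237,-189.04, - 23, 23, 644/9, 502/7, 276, 292,362, 450, 460, 477]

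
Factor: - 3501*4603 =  - 16115103 = - 3^2 * 389^1*4603^1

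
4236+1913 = 6149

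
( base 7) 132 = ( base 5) 242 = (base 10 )72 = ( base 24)30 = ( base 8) 110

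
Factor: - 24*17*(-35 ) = 14280 = 2^3*3^1*5^1*7^1*17^1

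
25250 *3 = 75750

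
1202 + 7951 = 9153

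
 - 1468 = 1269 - 2737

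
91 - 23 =68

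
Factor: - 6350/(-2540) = 5/2 = 2^( - 1) * 5^1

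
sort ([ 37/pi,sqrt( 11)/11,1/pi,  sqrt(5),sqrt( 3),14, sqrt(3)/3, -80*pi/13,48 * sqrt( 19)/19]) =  [-80*pi/13, sqrt( 11 )/11, 1/pi , sqrt (3)/3, sqrt (3 ), sqrt(5 ),48* sqrt(19) /19,37/pi,14]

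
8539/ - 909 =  - 8539/909 = - 9.39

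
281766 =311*906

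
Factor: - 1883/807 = -3^(- 1) * 7^1 = -7/3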